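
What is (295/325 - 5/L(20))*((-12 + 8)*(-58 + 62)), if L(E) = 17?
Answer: -10848/1105 ≈ -9.8172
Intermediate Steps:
(295/325 - 5/L(20))*((-12 + 8)*(-58 + 62)) = (295/325 - 5/17)*((-12 + 8)*(-58 + 62)) = (295*(1/325) - 5*1/17)*(-4*4) = (59/65 - 5/17)*(-16) = (678/1105)*(-16) = -10848/1105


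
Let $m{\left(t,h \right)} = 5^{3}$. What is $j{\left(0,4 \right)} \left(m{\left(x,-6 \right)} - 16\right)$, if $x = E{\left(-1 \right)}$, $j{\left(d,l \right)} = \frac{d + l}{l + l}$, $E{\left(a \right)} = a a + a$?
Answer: $\frac{109}{2} \approx 54.5$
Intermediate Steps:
$E{\left(a \right)} = a + a^{2}$ ($E{\left(a \right)} = a^{2} + a = a + a^{2}$)
$j{\left(d,l \right)} = \frac{d + l}{2 l}$
$x = 0$ ($x = - (1 - 1) = \left(-1\right) 0 = 0$)
$m{\left(t,h \right)} = 125$
$j{\left(0,4 \right)} \left(m{\left(x,-6 \right)} - 16\right) = \frac{0 + 4}{2 \cdot 4} \left(125 - 16\right) = \frac{1}{2} \cdot \frac{1}{4} \cdot 4 \cdot 109 = \frac{1}{2} \cdot 109 = \frac{109}{2}$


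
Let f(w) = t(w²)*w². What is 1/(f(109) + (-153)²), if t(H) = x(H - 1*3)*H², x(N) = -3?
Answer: -1/5031300309114 ≈ -1.9876e-13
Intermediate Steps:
t(H) = -3*H²
f(w) = -3*w⁶ (f(w) = (-3*w⁴)*w² = -3*w⁶)
1/(f(109) + (-153)²) = 1/(-3*109⁶ + (-153)²) = 1/(-3*1677100110841 + 23409) = 1/(-5031300332523 + 23409) = 1/(-5031300309114) = -1/5031300309114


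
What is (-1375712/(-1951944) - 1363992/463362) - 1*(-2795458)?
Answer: 52674346350706390/18842847411 ≈ 2.7955e+6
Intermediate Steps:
(-1375712/(-1951944) - 1363992/463362) - 1*(-2795458) = (-1375712*(-1/1951944) - 1363992*1/463362) + 2795458 = (171964/243993 - 227332/77227) + 2795458 = -42187152848/18842847411 + 2795458 = 52674346350706390/18842847411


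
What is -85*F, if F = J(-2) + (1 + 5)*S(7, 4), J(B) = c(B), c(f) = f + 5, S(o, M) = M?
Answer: -2295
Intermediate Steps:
c(f) = 5 + f
J(B) = 5 + B
F = 27 (F = (5 - 2) + (1 + 5)*4 = 3 + 6*4 = 3 + 24 = 27)
-85*F = -85*27 = -2295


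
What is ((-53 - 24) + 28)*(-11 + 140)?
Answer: -6321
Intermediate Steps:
((-53 - 24) + 28)*(-11 + 140) = (-77 + 28)*129 = -49*129 = -6321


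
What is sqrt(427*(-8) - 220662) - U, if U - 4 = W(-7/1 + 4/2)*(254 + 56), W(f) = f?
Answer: 1546 + I*sqrt(224078) ≈ 1546.0 + 473.37*I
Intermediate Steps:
U = -1546 (U = 4 + (-7/1 + 4/2)*(254 + 56) = 4 + (-7*1 + 4*(1/2))*310 = 4 + (-7 + 2)*310 = 4 - 5*310 = 4 - 1550 = -1546)
sqrt(427*(-8) - 220662) - U = sqrt(427*(-8) - 220662) - 1*(-1546) = sqrt(-3416 - 220662) + 1546 = sqrt(-224078) + 1546 = I*sqrt(224078) + 1546 = 1546 + I*sqrt(224078)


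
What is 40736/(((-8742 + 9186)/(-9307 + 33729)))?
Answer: 248713648/111 ≈ 2.2407e+6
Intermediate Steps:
40736/(((-8742 + 9186)/(-9307 + 33729))) = 40736/((444/24422)) = 40736/((444*(1/24422))) = 40736/(222/12211) = 40736*(12211/222) = 248713648/111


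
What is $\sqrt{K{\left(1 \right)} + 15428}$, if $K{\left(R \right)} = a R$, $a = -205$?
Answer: $\sqrt{15223} \approx 123.38$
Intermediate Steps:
$K{\left(R \right)} = - 205 R$
$\sqrt{K{\left(1 \right)} + 15428} = \sqrt{\left(-205\right) 1 + 15428} = \sqrt{-205 + 15428} = \sqrt{15223}$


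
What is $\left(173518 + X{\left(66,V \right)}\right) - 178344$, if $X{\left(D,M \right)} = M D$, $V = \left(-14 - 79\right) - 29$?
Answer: $-12878$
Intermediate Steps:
$V = -122$ ($V = -93 - 29 = -122$)
$X{\left(D,M \right)} = D M$
$\left(173518 + X{\left(66,V \right)}\right) - 178344 = \left(173518 + 66 \left(-122\right)\right) - 178344 = \left(173518 - 8052\right) - 178344 = 165466 - 178344 = -12878$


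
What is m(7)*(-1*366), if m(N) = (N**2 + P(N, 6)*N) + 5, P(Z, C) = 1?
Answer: -22326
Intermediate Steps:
m(N) = 5 + N + N**2 (m(N) = (N**2 + 1*N) + 5 = (N**2 + N) + 5 = (N + N**2) + 5 = 5 + N + N**2)
m(7)*(-1*366) = (5 + 7 + 7**2)*(-1*366) = (5 + 7 + 49)*(-366) = 61*(-366) = -22326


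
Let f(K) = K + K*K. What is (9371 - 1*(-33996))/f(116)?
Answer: 43367/13572 ≈ 3.1953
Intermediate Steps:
f(K) = K + K**2
(9371 - 1*(-33996))/f(116) = (9371 - 1*(-33996))/((116*(1 + 116))) = (9371 + 33996)/((116*117)) = 43367/13572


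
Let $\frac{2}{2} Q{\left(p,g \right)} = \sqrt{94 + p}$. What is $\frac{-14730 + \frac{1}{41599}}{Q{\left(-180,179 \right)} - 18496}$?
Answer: $\frac{333337778336}{418561921797} + \frac{612753269 i \sqrt{86}}{14231105341098} \approx 0.79639 + 0.0003993 i$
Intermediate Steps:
$Q{\left(p,g \right)} = \sqrt{94 + p}$
$\frac{-14730 + \frac{1}{41599}}{Q{\left(-180,179 \right)} - 18496} = \frac{-14730 + \frac{1}{41599}}{\sqrt{94 - 180} - 18496} = \frac{-14730 + \frac{1}{41599}}{\sqrt{-86} - 18496} = - \frac{612753269}{41599 \left(i \sqrt{86} - 18496\right)} = - \frac{612753269}{41599 \left(-18496 + i \sqrt{86}\right)}$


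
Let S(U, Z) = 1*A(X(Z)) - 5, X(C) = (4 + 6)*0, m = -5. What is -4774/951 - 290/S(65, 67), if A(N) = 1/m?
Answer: 627413/12363 ≈ 50.749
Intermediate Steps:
X(C) = 0 (X(C) = 10*0 = 0)
A(N) = -⅕ (A(N) = 1/(-5) = -⅕)
S(U, Z) = -26/5 (S(U, Z) = 1*(-⅕) - 5 = -⅕ - 5 = -26/5)
-4774/951 - 290/S(65, 67) = -4774/951 - 290/(-26/5) = -4774*1/951 - 290*(-5/26) = -4774/951 + 725/13 = 627413/12363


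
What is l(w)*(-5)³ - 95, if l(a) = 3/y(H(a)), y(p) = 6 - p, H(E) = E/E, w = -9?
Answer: -170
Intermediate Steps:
H(E) = 1
l(a) = ⅗ (l(a) = 3/(6 - 1*1) = 3/(6 - 1) = 3/5 = 3*(⅕) = ⅗)
l(w)*(-5)³ - 95 = (⅗)*(-5)³ - 95 = (⅗)*(-125) - 95 = -75 - 95 = -170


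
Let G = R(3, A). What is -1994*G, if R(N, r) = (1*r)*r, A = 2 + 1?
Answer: -17946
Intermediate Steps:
A = 3
R(N, r) = r² (R(N, r) = r*r = r²)
G = 9 (G = 3² = 9)
-1994*G = -1994*9 = -17946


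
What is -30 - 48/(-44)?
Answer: -318/11 ≈ -28.909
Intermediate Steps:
-30 - 48/(-44) = -30 - 1/44*(-48) = -30 + 12/11 = -318/11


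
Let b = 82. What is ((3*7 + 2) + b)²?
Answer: 11025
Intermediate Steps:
((3*7 + 2) + b)² = ((3*7 + 2) + 82)² = ((21 + 2) + 82)² = (23 + 82)² = 105² = 11025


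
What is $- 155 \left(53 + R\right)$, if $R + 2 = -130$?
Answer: $12245$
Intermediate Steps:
$R = -132$ ($R = -2 - 130 = -132$)
$- 155 \left(53 + R\right) = - 155 \left(53 - 132\right) = \left(-155\right) \left(-79\right) = 12245$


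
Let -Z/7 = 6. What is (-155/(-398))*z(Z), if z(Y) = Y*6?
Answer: -19530/199 ≈ -98.141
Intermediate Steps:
Z = -42 (Z = -7*6 = -42)
z(Y) = 6*Y
(-155/(-398))*z(Z) = (-155/(-398))*(6*(-42)) = -155*(-1/398)*(-252) = (155/398)*(-252) = -19530/199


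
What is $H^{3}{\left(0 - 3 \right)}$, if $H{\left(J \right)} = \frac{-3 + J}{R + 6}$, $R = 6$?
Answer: $- \frac{1}{8} \approx -0.125$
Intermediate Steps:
$H{\left(J \right)} = - \frac{1}{4} + \frac{J}{12}$ ($H{\left(J \right)} = \frac{-3 + J}{6 + 6} = \frac{-3 + J}{12} = \left(-3 + J\right) \frac{1}{12} = - \frac{1}{4} + \frac{J}{12}$)
$H^{3}{\left(0 - 3 \right)} = \left(- \frac{1}{4} + \frac{0 - 3}{12}\right)^{3} = \left(- \frac{1}{4} + \frac{1}{12} \left(-3\right)\right)^{3} = \left(- \frac{1}{4} - \frac{1}{4}\right)^{3} = \left(- \frac{1}{2}\right)^{3} = - \frac{1}{8}$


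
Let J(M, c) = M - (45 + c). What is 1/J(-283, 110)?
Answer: -1/438 ≈ -0.0022831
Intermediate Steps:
J(M, c) = -45 + M - c (J(M, c) = M + (-45 - c) = -45 + M - c)
1/J(-283, 110) = 1/(-45 - 283 - 1*110) = 1/(-45 - 283 - 110) = 1/(-438) = -1/438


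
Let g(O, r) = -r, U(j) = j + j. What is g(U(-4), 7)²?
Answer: 49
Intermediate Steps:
U(j) = 2*j
g(U(-4), 7)² = (-1*7)² = (-7)² = 49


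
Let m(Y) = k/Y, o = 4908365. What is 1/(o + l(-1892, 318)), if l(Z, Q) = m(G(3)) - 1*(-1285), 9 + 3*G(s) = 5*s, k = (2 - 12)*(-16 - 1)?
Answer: 1/4909735 ≈ 2.0368e-7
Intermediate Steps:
k = 170 (k = -10*(-17) = 170)
G(s) = -3 + 5*s/3 (G(s) = -3 + (5*s)/3 = -3 + 5*s/3)
m(Y) = 170/Y
l(Z, Q) = 1370 (l(Z, Q) = 170/(-3 + (5/3)*3) - 1*(-1285) = 170/(-3 + 5) + 1285 = 170/2 + 1285 = 170*(1/2) + 1285 = 85 + 1285 = 1370)
1/(o + l(-1892, 318)) = 1/(4908365 + 1370) = 1/4909735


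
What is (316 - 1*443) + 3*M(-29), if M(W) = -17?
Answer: -178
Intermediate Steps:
(316 - 1*443) + 3*M(-29) = (316 - 1*443) + 3*(-17) = (316 - 443) - 51 = -127 - 51 = -178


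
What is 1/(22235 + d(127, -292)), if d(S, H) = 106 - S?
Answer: 1/22214 ≈ 4.5017e-5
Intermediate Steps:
1/(22235 + d(127, -292)) = 1/(22235 + (106 - 1*127)) = 1/(22235 + (106 - 127)) = 1/(22235 - 21) = 1/22214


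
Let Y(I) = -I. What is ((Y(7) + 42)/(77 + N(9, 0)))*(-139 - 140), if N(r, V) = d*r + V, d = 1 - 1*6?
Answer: -9765/32 ≈ -305.16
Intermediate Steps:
d = -5 (d = 1 - 6 = -5)
N(r, V) = V - 5*r (N(r, V) = -5*r + V = V - 5*r)
((Y(7) + 42)/(77 + N(9, 0)))*(-139 - 140) = ((-1*7 + 42)/(77 + (0 - 5*9)))*(-139 - 140) = ((-7 + 42)/(77 + (0 - 45)))*(-279) = (35/(77 - 45))*(-279) = (35/32)*(-279) = -9765/32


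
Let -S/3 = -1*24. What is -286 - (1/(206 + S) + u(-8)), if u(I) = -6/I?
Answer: -159435/556 ≈ -286.75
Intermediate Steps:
S = 72 (S = -(-3)*24 = -3*(-24) = 72)
-286 - (1/(206 + S) + u(-8)) = -286 - (1/(206 + 72) - 6/(-8)) = -286 - (1/278 - 6*(-⅛)) = -286 - (1/278 + ¾) = -286 - 1*419/556 = -286 - 419/556 = -159435/556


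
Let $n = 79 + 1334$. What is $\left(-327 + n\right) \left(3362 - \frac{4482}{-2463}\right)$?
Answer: $\frac{2999201856}{821} \approx 3.6531 \cdot 10^{6}$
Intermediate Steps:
$n = 1413$
$\left(-327 + n\right) \left(3362 - \frac{4482}{-2463}\right) = \left(-327 + 1413\right) \left(3362 - \frac{4482}{-2463}\right) = 1086 \left(3362 - - \frac{1494}{821}\right) = 1086 \left(3362 + \frac{1494}{821}\right) = 1086 \cdot \frac{2761696}{821} = \frac{2999201856}{821}$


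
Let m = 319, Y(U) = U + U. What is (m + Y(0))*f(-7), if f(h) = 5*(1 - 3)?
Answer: -3190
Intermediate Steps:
Y(U) = 2*U
f(h) = -10 (f(h) = 5*(-2) = -10)
(m + Y(0))*f(-7) = (319 + 2*0)*(-10) = (319 + 0)*(-10) = 319*(-10) = -3190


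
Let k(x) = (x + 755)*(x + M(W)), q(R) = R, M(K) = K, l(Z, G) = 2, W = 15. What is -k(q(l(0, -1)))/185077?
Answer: -12869/185077 ≈ -0.069533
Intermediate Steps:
k(x) = (15 + x)*(755 + x) (k(x) = (x + 755)*(x + 15) = (755 + x)*(15 + x) = (15 + x)*(755 + x))
-k(q(l(0, -1)))/185077 = -(11325 + 2**2 + 770*2)/185077 = -(11325 + 4 + 1540)/185077 = -12869/185077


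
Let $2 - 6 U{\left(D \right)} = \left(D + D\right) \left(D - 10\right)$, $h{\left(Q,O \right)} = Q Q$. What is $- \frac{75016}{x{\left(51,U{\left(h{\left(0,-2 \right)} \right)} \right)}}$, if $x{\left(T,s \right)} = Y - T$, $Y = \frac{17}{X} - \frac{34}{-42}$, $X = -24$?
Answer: $\frac{12602688}{8551} \approx 1473.8$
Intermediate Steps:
$Y = \frac{17}{168}$ ($Y = \frac{17}{-24} - \frac{34}{-42} = 17 \left(- \frac{1}{24}\right) - - \frac{17}{21} = - \frac{17}{24} + \frac{17}{21} = \frac{17}{168} \approx 0.10119$)
$h{\left(Q,O \right)} = Q^{2}$
$U{\left(D \right)} = \frac{1}{3} - \frac{D \left(-10 + D\right)}{3}$ ($U{\left(D \right)} = \frac{1}{3} - \frac{\left(D + D\right) \left(D - 10\right)}{6} = \frac{1}{3} - \frac{2 D \left(-10 + D\right)}{6} = \frac{1}{3} - \frac{D \left(-10 + D\right)}{3}$)
$x{\left(T,s \right)} = \frac{17}{168} - T$
$- \frac{75016}{x{\left(51,U{\left(h{\left(0,-2 \right)} \right)} \right)}} = - \frac{75016}{\frac{17}{168} - 51} = - \frac{75016}{- \frac{8551}{168}} = \left(-75016\right) \left(- \frac{168}{8551}\right) = \frac{12602688}{8551}$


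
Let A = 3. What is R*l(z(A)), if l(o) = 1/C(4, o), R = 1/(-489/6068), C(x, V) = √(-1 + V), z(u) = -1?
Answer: 3034*I*√2/489 ≈ 8.7745*I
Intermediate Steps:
R = -6068/489 (R = 1/(-489*1/6068) = 1/(-489/6068) = -6068/489 ≈ -12.409)
l(o) = (-1 + o)^(-½) (l(o) = 1/(√(-1 + o)) = (-1 + o)^(-½))
R*l(z(A)) = -6068/(489*√(-1 - 1)) = -(-3034)*I*√2/489 = 3034*I*√2/489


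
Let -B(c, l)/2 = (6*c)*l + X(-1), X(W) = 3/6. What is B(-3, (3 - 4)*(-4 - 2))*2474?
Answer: 531910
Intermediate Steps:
X(W) = 1/2 (X(W) = 3*(1/6) = 1/2)
B(c, l) = -1 - 12*c*l (B(c, l) = -2*((6*c)*l + 1/2) = -2*(6*c*l + 1/2) = -2*(1/2 + 6*c*l) = -1 - 12*c*l)
B(-3, (3 - 4)*(-4 - 2))*2474 = (-1 - 12*(-3)*(3 - 4)*(-4 - 2))*2474 = (-1 - 12*(-3)*(-1*(-6)))*2474 = (-1 - 12*(-3)*6)*2474 = (-1 + 216)*2474 = 215*2474 = 531910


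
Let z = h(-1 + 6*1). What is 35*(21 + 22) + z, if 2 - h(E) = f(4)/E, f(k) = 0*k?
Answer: 1507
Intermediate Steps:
f(k) = 0
h(E) = 2 (h(E) = 2 - 0/E = 2 - 1*0 = 2 + 0 = 2)
z = 2
35*(21 + 22) + z = 35*(21 + 22) + 2 = 35*43 + 2 = 1505 + 2 = 1507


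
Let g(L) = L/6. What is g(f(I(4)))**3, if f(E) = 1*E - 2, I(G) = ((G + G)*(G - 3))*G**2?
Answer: 9261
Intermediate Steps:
I(G) = 2*G**3*(-3 + G) (I(G) = ((2*G)*(-3 + G))*G**2 = (2*G*(-3 + G))*G**2 = 2*G**3*(-3 + G))
f(E) = -2 + E (f(E) = E - 2 = -2 + E)
g(L) = L/6 (g(L) = L*(1/6) = L/6)
g(f(I(4)))**3 = ((-2 + 2*4**3*(-3 + 4))/6)**3 = ((-2 + 2*64*1)/6)**3 = ((-2 + 128)/6)**3 = ((1/6)*126)**3 = 21**3 = 9261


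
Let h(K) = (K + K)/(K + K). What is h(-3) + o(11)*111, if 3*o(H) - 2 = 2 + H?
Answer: 556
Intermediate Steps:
h(K) = 1 (h(K) = (2*K)/((2*K)) = (2*K)*(1/(2*K)) = 1)
o(H) = 4/3 + H/3 (o(H) = ⅔ + (2 + H)/3 = ⅔ + (⅔ + H/3) = 4/3 + H/3)
h(-3) + o(11)*111 = 1 + (4/3 + (⅓)*11)*111 = 1 + (4/3 + 11/3)*111 = 1 + 5*111 = 1 + 555 = 556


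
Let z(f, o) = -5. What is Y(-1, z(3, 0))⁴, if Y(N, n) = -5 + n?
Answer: 10000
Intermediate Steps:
Y(-1, z(3, 0))⁴ = (-5 - 5)⁴ = (-10)⁴ = 10000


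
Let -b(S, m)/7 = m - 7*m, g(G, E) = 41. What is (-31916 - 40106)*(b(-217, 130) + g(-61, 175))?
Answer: -396193022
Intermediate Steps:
b(S, m) = 42*m (b(S, m) = -7*(m - 7*m) = -(-42)*m = 42*m)
(-31916 - 40106)*(b(-217, 130) + g(-61, 175)) = (-31916 - 40106)*(42*130 + 41) = -72022*(5460 + 41) = -72022*5501 = -396193022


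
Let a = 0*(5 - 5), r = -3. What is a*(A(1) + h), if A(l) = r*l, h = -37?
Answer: 0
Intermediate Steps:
A(l) = -3*l
a = 0 (a = 0*0 = 0)
a*(A(1) + h) = 0*(-3*1 - 37) = 0*(-3 - 37) = 0*(-40) = 0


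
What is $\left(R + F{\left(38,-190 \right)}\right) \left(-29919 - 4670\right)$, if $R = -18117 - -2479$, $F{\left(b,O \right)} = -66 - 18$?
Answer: $543808258$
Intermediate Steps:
$F{\left(b,O \right)} = -84$
$R = -15638$ ($R = -18117 + 2479 = -15638$)
$\left(R + F{\left(38,-190 \right)}\right) \left(-29919 - 4670\right) = \left(-15638 - 84\right) \left(-29919 - 4670\right) = \left(-15722\right) \left(-34589\right) = 543808258$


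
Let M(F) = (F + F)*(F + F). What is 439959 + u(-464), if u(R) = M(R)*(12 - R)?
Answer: 410363543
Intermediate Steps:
M(F) = 4*F² (M(F) = (2*F)*(2*F) = 4*F²)
u(R) = 4*R²*(12 - R) (u(R) = (4*R²)*(12 - R) = 4*R²*(12 - R))
439959 + u(-464) = 439959 + 4*(-464)²*(12 - 1*(-464)) = 439959 + 4*215296*(12 + 464) = 439959 + 4*215296*476 = 439959 + 409923584 = 410363543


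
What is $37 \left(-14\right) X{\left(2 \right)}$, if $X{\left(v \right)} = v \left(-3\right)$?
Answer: $3108$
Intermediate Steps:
$X{\left(v \right)} = - 3 v$
$37 \left(-14\right) X{\left(2 \right)} = 37 \left(-14\right) \left(\left(-3\right) 2\right) = \left(-518\right) \left(-6\right) = 3108$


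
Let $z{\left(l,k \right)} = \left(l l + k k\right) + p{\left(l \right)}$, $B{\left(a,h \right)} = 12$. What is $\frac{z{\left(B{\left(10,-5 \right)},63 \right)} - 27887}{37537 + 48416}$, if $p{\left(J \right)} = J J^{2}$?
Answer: $- \frac{22046}{85953} \approx -0.25649$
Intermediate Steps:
$p{\left(J \right)} = J^{3}$
$z{\left(l,k \right)} = k^{2} + l^{2} + l^{3}$ ($z{\left(l,k \right)} = \left(l l + k k\right) + l^{3} = \left(l^{2} + k^{2}\right) + l^{3} = \left(k^{2} + l^{2}\right) + l^{3} = k^{2} + l^{2} + l^{3}$)
$\frac{z{\left(B{\left(10,-5 \right)},63 \right)} - 27887}{37537 + 48416} = \frac{\left(63^{2} + 12^{2} + 12^{3}\right) - 27887}{37537 + 48416} = \frac{\left(3969 + 144 + 1728\right) - 27887}{85953} = \left(5841 - 27887\right) \frac{1}{85953} = \left(-22046\right) \frac{1}{85953} = - \frac{22046}{85953}$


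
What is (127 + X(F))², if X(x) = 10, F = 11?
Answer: 18769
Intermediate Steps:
(127 + X(F))² = (127 + 10)² = 137² = 18769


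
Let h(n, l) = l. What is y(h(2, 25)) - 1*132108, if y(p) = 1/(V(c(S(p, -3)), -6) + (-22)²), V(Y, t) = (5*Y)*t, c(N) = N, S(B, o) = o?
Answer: -75829991/574 ≈ -1.3211e+5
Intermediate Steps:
V(Y, t) = 5*Y*t
y(p) = 1/574 (y(p) = 1/(5*(-3)*(-6) + (-22)²) = 1/(90 + 484) = 1/574)
y(h(2, 25)) - 1*132108 = 1/574 - 1*132108 = 1/574 - 132108 = -75829991/574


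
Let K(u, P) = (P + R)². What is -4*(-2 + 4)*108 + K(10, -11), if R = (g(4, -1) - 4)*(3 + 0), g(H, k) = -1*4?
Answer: 361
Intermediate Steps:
g(H, k) = -4
R = -24 (R = (-4 - 4)*(3 + 0) = -8*3 = -24)
K(u, P) = (-24 + P)² (K(u, P) = (P - 24)² = (-24 + P)²)
-4*(-2 + 4)*108 + K(10, -11) = -4*(-2 + 4)*108 + (-24 - 11)² = -4*2*108 + (-35)² = -8*108 + 1225 = -864 + 1225 = 361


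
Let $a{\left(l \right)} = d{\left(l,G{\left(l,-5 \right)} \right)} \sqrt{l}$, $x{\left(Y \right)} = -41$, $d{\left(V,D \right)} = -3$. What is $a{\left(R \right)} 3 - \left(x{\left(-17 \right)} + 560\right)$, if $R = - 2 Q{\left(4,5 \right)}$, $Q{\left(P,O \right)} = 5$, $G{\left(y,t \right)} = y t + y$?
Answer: $-519 - 9 i \sqrt{10} \approx -519.0 - 28.461 i$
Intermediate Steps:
$G{\left(y,t \right)} = y + t y$ ($G{\left(y,t \right)} = t y + y = y + t y$)
$R = -10$ ($R = \left(-2\right) 5 = -10$)
$a{\left(l \right)} = - 3 \sqrt{l}$
$a{\left(R \right)} 3 - \left(x{\left(-17 \right)} + 560\right) = - 3 \sqrt{-10} \cdot 3 - \left(-41 + 560\right) = - 3 i \sqrt{10} \cdot 3 - 519 = - 9 i \sqrt{10} - 519 = -519 - 9 i \sqrt{10}$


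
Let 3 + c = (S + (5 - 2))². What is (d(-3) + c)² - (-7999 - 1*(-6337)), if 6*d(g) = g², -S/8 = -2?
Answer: 523609/4 ≈ 1.3090e+5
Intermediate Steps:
S = 16 (S = -8*(-2) = 16)
d(g) = g²/6
c = 358 (c = -3 + (16 + (5 - 2))² = -3 + (16 + 3)² = -3 + 19² = -3 + 361 = 358)
(d(-3) + c)² - (-7999 - 1*(-6337)) = ((⅙)*(-3)² + 358)² - (-7999 - 1*(-6337)) = ((⅙)*9 + 358)² - (-7999 + 6337) = (3/2 + 358)² - 1*(-1662) = (719/2)² + 1662 = 516961/4 + 1662 = 523609/4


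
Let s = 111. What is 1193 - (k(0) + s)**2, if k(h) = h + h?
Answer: -11128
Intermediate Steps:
k(h) = 2*h
1193 - (k(0) + s)**2 = 1193 - (2*0 + 111)**2 = 1193 - (0 + 111)**2 = 1193 - 1*111**2 = 1193 - 1*12321 = 1193 - 12321 = -11128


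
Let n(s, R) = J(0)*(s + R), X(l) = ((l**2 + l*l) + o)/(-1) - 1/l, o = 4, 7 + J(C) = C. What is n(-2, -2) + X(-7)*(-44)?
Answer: 31568/7 ≈ 4509.7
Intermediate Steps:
J(C) = -7 + C
X(l) = -4 - 1/l - 2*l**2 (X(l) = ((l**2 + l*l) + 4)/(-1) - 1/l = ((l**2 + l**2) + 4)*(-1) - 1/l = (2*l**2 + 4)*(-1) - 1/l = (4 + 2*l**2)*(-1) - 1/l = (-4 - 2*l**2) - 1/l = -4 - 1/l - 2*l**2)
n(s, R) = -7*R - 7*s (n(s, R) = (-7 + 0)*(s + R) = -7*(R + s) = -7*R - 7*s)
n(-2, -2) + X(-7)*(-44) = (-7*(-2) - 7*(-2)) + (-4 - 1/(-7) - 2*(-7)**2)*(-44) = (14 + 14) + (-4 - 1*(-1/7) - 2*49)*(-44) = 28 + (-4 + 1/7 - 98)*(-44) = 28 - 713/7*(-44) = 28 + 31372/7 = 31568/7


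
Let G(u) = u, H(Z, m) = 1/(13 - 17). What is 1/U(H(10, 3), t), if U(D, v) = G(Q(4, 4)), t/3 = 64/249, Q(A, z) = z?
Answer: ¼ ≈ 0.25000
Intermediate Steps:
H(Z, m) = -¼ (H(Z, m) = 1/(-4) = -¼)
t = 64/83 (t = 3*(64/249) = 64/83 ≈ 0.77108)
U(D, v) = 4
1/U(H(10, 3), t) = 1/4 = ¼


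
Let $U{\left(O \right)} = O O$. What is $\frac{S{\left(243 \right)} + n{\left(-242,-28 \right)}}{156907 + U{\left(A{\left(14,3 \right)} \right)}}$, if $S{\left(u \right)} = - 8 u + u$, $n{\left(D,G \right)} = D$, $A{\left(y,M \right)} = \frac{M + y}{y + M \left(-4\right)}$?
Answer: $- \frac{7772}{627917} \approx -0.012377$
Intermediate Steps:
$A{\left(y,M \right)} = \frac{M + y}{y - 4 M}$
$U{\left(O \right)} = O^{2}$
$S{\left(u \right)} = - 7 u$
$\frac{S{\left(243 \right)} + n{\left(-242,-28 \right)}}{156907 + U{\left(A{\left(14,3 \right)} \right)}} = \frac{\left(-7\right) 243 - 242}{156907 + \left(\frac{3 + 14}{14 - 12}\right)^{2}} = \frac{-1701 - 242}{156907 + \left(\frac{1}{14 - 12} \cdot 17\right)^{2}} = - \frac{1943}{156907 + \left(\frac{1}{2} \cdot 17\right)^{2}} = - \frac{1943}{156907 + \left(\frac{17}{2}\right)^{2}} = - \frac{1943}{156907 + \frac{289}{4}} = - \frac{1943}{\frac{627917}{4}} = \left(-1943\right) \frac{4}{627917} = - \frac{7772}{627917}$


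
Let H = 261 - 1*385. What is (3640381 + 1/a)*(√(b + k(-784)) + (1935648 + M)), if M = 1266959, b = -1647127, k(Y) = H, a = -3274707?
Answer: 38178858178011955162/3274707 + 11921181143366*I*√1647251/3274707 ≈ 1.1659e+13 + 4.6723e+9*I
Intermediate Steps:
H = -124 (H = 261 - 385 = -124)
k(Y) = -124
(3640381 + 1/a)*(√(b + k(-784)) + (1935648 + M)) = (3640381 + 1/(-3274707))*(√(-1647127 - 124) + (1935648 + 1266959)) = (3640381 - 1/3274707)*(√(-1647251) + 3202607) = 11921181143366*(I*√1647251 + 3202607)/3274707 = 11921181143366*(3202607 + I*√1647251)/3274707 = 38178858178011955162/3274707 + 11921181143366*I*√1647251/3274707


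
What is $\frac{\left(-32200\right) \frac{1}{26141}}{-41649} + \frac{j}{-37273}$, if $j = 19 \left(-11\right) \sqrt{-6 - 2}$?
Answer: $\frac{32200}{1088746509} + \frac{418 i \sqrt{2}}{37273} \approx 2.9575 \cdot 10^{-5} + 0.01586 i$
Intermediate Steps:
$j = - 418 i \sqrt{2}$ ($j = - 209 \sqrt{-8} = - 209 \cdot 2 i \sqrt{2} = - 418 i \sqrt{2} \approx - 591.14 i$)
$\frac{\left(-32200\right) \frac{1}{26141}}{-41649} + \frac{j}{-37273} = \frac{\left(-32200\right) \frac{1}{26141}}{-41649} + \frac{\left(-418\right) i \sqrt{2}}{-37273} = \left(-32200\right) \frac{1}{26141} \left(- \frac{1}{41649}\right) + - 418 i \sqrt{2} \left(- \frac{1}{37273}\right) = \left(- \frac{32200}{26141}\right) \left(- \frac{1}{41649}\right) + \frac{418 i \sqrt{2}}{37273} = \frac{32200}{1088746509} + \frac{418 i \sqrt{2}}{37273}$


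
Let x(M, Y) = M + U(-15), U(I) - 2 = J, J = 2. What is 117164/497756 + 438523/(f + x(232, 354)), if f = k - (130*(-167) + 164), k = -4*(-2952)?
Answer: 55553248287/4179906010 ≈ 13.291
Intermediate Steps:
U(I) = 4 (U(I) = 2 + 2 = 4)
x(M, Y) = 4 + M (x(M, Y) = M + 4 = 4 + M)
k = 11808
f = 33354 (f = 11808 - (130*(-167) + 164) = 11808 - (-21710 + 164) = 11808 - 1*(-21546) = 11808 + 21546 = 33354)
117164/497756 + 438523/(f + x(232, 354)) = 117164/497756 + 438523/(33354 + (4 + 232)) = 117164*(1/497756) + 438523/(33354 + 236) = 29291/124439 + 438523/33590 = 55553248287/4179906010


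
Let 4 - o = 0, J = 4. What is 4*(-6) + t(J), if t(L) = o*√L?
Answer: -16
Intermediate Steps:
o = 4 (o = 4 - 1*0 = 4 + 0 = 4)
t(L) = 4*√L
4*(-6) + t(J) = 4*(-6) + 4*√4 = -24 + 4*2 = -24 + 8 = -16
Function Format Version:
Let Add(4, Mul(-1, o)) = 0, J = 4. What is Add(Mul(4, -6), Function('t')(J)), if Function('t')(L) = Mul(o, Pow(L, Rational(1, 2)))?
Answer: -16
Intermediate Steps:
o = 4 (o = Add(4, Mul(-1, 0)) = Add(4, 0) = 4)
Function('t')(L) = Mul(4, Pow(L, Rational(1, 2)))
Add(Mul(4, -6), Function('t')(J)) = Add(Mul(4, -6), Mul(4, Pow(4, Rational(1, 2)))) = Add(-24, Mul(4, 2)) = Add(-24, 8) = -16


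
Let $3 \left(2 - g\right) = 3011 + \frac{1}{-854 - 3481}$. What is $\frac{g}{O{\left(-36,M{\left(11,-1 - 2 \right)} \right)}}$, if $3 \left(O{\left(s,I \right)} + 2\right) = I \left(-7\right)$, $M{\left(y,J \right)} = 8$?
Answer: $\frac{6513337}{134385} \approx 48.468$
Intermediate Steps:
$O{\left(s,I \right)} = -2 - \frac{7 I}{3}$ ($O{\left(s,I \right)} = -2 + \frac{I \left(-7\right)}{3} = -2 + \frac{\left(-7\right) I}{3} = -2 - \frac{7 I}{3}$)
$g = - \frac{13026674}{13005}$ ($g = 2 - \frac{3011 + \frac{1}{-854 - 3481}}{3} = 2 - \frac{3011 + \frac{1}{-4335}}{3} = 2 - \frac{3011 - \frac{1}{4335}}{3} = 2 - \frac{13052684}{13005} = - \frac{13026674}{13005} \approx -1001.7$)
$\frac{g}{O{\left(-36,M{\left(11,-1 - 2 \right)} \right)}} = - \frac{13026674}{13005 \left(-2 - \frac{56}{3}\right)} = - \frac{13026674}{13005 \left(- \frac{62}{3}\right)} = \left(- \frac{13026674}{13005}\right) \left(- \frac{3}{62}\right) = \frac{6513337}{134385}$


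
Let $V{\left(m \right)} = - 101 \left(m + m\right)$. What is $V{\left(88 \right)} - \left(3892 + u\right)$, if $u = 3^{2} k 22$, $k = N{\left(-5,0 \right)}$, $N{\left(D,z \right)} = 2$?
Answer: $-22064$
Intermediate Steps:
$k = 2$
$V{\left(m \right)} = - 202 m$ ($V{\left(m \right)} = - 101 \cdot 2 m = - 202 m$)
$u = 396$ ($u = 3^{2} \cdot 2 \cdot 22 = 9 \cdot 2 \cdot 22 = 18 \cdot 22 = 396$)
$V{\left(88 \right)} - \left(3892 + u\right) = \left(-202\right) 88 - \left(3892 + 396\right) = -17776 - 4288 = -22064$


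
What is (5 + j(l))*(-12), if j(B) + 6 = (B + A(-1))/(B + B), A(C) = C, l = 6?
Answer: 7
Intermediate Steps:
j(B) = -6 + (-1 + B)/(2*B) (j(B) = -6 + (B - 1)/(B + B) = -6 + (-1 + B)/((2*B)) = -6 + (-1 + B)*(1/(2*B)) = -6 + (-1 + B)/(2*B))
(5 + j(l))*(-12) = (5 + (1/2)*(-1 - 11*6)/6)*(-12) = (5 + (1/2)*(1/6)*(-1 - 66))*(-12) = (5 + (1/2)*(1/6)*(-67))*(-12) = (5 - 67/12)*(-12) = -7/12*(-12) = 7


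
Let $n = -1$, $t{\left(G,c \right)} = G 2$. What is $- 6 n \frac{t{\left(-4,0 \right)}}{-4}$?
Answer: $12$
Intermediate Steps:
$t{\left(G,c \right)} = 2 G$
$- 6 n \frac{t{\left(-4,0 \right)}}{-4} = \left(-6\right) \left(-1\right) \frac{2 \left(-4\right)}{-4} = 6 \left(\left(-8\right) \left(- \frac{1}{4}\right)\right) = 6 \cdot 2 = 12$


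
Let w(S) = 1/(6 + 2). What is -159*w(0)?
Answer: -159/8 ≈ -19.875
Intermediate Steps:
w(S) = ⅛ (w(S) = 1/8 = ⅛)
-159*w(0) = -159*⅛ = -159/8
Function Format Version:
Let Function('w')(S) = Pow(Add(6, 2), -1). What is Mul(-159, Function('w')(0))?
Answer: Rational(-159, 8) ≈ -19.875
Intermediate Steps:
Function('w')(S) = Rational(1, 8) (Function('w')(S) = Pow(8, -1) = Rational(1, 8))
Mul(-159, Function('w')(0)) = Mul(-159, Rational(1, 8)) = Rational(-159, 8)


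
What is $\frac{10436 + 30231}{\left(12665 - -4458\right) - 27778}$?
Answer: $- \frac{40667}{10655} \approx -3.8167$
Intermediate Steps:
$\frac{10436 + 30231}{\left(12665 - -4458\right) - 27778} = \frac{40667}{\left(12665 + 4458\right) - 27778} = \frac{40667}{17123 - 27778} = \frac{40667}{-10655} = 40667 \left(- \frac{1}{10655}\right) = - \frac{40667}{10655}$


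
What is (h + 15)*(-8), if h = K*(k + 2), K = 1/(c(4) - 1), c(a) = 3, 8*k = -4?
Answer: -126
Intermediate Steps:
k = -1/2 (k = (1/8)*(-4) = -1/2 ≈ -0.50000)
K = 1/2 (K = 1/(3 - 1) = 1/2 ≈ 0.50000)
h = 3/4 (h = (-1/2 + 2)/2 = (1/2)*(3/2) = 3/4 ≈ 0.75000)
(h + 15)*(-8) = (3/4 + 15)*(-8) = (63/4)*(-8) = -126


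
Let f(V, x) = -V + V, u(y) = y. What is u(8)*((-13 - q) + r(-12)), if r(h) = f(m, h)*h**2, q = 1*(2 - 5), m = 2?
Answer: -80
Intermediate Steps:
f(V, x) = 0
q = -3 (q = 1*(-3) = -3)
r(h) = 0 (r(h) = 0*h**2 = 0)
u(8)*((-13 - q) + r(-12)) = 8*((-13 - 1*(-3)) + 0) = 8*((-13 + 3) + 0) = 8*(-10 + 0) = 8*(-10) = -80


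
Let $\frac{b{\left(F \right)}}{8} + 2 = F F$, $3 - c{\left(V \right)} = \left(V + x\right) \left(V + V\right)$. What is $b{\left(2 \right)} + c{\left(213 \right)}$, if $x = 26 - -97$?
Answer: $-143117$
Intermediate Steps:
$x = 123$ ($x = 26 + 97 = 123$)
$c{\left(V \right)} = 3 - 2 V \left(123 + V\right)$ ($c{\left(V \right)} = 3 - \left(V + 123\right) \left(V + V\right) = 3 - \left(123 + V\right) 2 V = 3 - 2 V \left(123 + V\right)$)
$b{\left(F \right)} = -16 + 8 F^{2}$ ($b{\left(F \right)} = -16 + 8 F F = -16 + 8 F^{2}$)
$b{\left(2 \right)} + c{\left(213 \right)} = \left(-16 + 8 \cdot 2^{2}\right) - \left(52395 + 90738\right) = \left(-16 + 8 \cdot 4\right) - 143133 = \left(-16 + 32\right) - 143133 = 16 - 143133 = -143117$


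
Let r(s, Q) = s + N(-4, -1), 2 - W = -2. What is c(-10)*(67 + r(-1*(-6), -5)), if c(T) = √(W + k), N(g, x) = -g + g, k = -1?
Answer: 73*√3 ≈ 126.44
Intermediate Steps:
N(g, x) = 0
W = 4 (W = 2 - 1*(-2) = 2 + 2 = 4)
r(s, Q) = s (r(s, Q) = s + 0 = s)
c(T) = √3 (c(T) = √(4 - 1) = √3)
c(-10)*(67 + r(-1*(-6), -5)) = √3*(67 - 1*(-6)) = √3*(67 + 6) = √3*73 = 73*√3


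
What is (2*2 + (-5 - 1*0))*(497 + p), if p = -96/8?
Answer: -485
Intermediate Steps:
p = -12 (p = -96/8 = -32*3/8 = -12)
(2*2 + (-5 - 1*0))*(497 + p) = (2*2 + (-5 - 1*0))*(497 - 12) = (4 + (-5 + 0))*485 = (4 - 5)*485 = -1*485 = -485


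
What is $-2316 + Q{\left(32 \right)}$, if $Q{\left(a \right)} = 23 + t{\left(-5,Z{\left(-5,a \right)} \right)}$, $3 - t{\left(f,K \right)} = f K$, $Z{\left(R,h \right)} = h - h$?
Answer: $-2290$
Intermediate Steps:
$Z{\left(R,h \right)} = 0$
$t{\left(f,K \right)} = 3 - K f$ ($t{\left(f,K \right)} = 3 - f K = 3 - K f$)
$Q{\left(a \right)} = 26$ ($Q{\left(a \right)} = 23 + \left(3 - 0 \left(-5\right)\right) = 23 + \left(3 + 0\right) = 23 + 3 = 26$)
$-2316 + Q{\left(32 \right)} = -2316 + 26 = -2290$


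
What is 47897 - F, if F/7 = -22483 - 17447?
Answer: 327407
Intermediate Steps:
F = -279510 (F = 7*(-22483 - 17447) = 7*(-39930) = -279510)
47897 - F = 47897 - 1*(-279510) = 47897 + 279510 = 327407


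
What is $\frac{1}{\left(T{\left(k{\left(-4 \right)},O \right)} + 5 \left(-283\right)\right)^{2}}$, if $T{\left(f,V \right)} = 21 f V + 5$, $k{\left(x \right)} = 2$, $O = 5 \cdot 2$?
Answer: $\frac{1}{980100} \approx 1.0203 \cdot 10^{-6}$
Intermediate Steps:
$O = 10$
$T{\left(f,V \right)} = 5 + 21 V f$ ($T{\left(f,V \right)} = 21 V f + 5 = 5 + 21 V f$)
$\frac{1}{\left(T{\left(k{\left(-4 \right)},O \right)} + 5 \left(-283\right)\right)^{2}} = \frac{1}{\left(\left(5 + 21 \cdot 10 \cdot 2\right) + 5 \left(-283\right)\right)^{2}} = \frac{1}{\left(\left(5 + 420\right) - 1415\right)^{2}} = \frac{1}{\left(425 - 1415\right)^{2}} = \frac{1}{\left(-990\right)^{2}} = \frac{1}{980100}$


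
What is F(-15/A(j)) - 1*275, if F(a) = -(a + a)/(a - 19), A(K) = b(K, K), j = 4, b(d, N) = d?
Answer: -25055/91 ≈ -275.33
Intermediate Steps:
A(K) = K
F(a) = -2*a/(-19 + a)
F(-15/A(j)) - 1*275 = -2*(-15/4)/(-19 - 15/4) - 1*275 = -2*(-15*¼)/(-19 - 15*¼) - 275 = -2*(-15/4)/(-19 - 15/4) - 275 = -2*(-15/4)/(-91/4) - 275 = -2*(-15/4)*(-4/91) - 275 = -30/91 - 275 = -25055/91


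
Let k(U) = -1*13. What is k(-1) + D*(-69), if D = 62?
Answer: -4291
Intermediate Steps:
k(U) = -13
k(-1) + D*(-69) = -13 + 62*(-69) = -13 - 4278 = -4291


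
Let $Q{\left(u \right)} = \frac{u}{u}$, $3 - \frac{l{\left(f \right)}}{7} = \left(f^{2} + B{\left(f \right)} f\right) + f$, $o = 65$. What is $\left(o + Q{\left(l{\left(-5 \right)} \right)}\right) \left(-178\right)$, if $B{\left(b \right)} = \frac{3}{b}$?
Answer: $-11748$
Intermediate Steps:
$l{\left(f \right)} = - 7 f - 7 f^{2}$ ($l{\left(f \right)} = 21 - 7 \left(\left(f^{2} + \frac{3}{f} f\right) + f\right) = 21 - 7 \left(\left(f^{2} + 3\right) + f\right) = 21 - 7 \left(\left(3 + f^{2}\right) + f\right) = 21 - 7 \left(3 + f + f^{2}\right) = 21 - \left(21 + 7 f + 7 f^{2}\right) = - 7 f - 7 f^{2}$)
$Q{\left(u \right)} = 1$
$\left(o + Q{\left(l{\left(-5 \right)} \right)}\right) \left(-178\right) = \left(65 + 1\right) \left(-178\right) = 66 \left(-178\right) = -11748$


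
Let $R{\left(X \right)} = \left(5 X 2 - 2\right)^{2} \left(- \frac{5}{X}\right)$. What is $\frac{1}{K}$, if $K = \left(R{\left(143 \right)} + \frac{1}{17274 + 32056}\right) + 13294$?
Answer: $- \frac{7054190}{409186331597} \approx -1.724 \cdot 10^{-5}$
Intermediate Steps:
$R{\left(X \right)} = - \frac{5 \left(-2 + 10 X\right)^{2}}{X}$ ($R{\left(X \right)} = \left(10 X - 2\right)^{2} \left(- \frac{5}{X}\right) = \left(-2 + 10 X\right)^{2} \left(- \frac{5}{X}\right) = - \frac{5 \left(-2 + 10 X\right)^{2}}{X}$)
$K = - \frac{409186331597}{7054190}$ ($K = \left(- \frac{20 \left(-1 + 5 \cdot 143\right)^{2}}{143} + \frac{1}{17274 + 32056}\right) + 13294 = \left(\left(-20\right) \frac{1}{143} \left(-1 + 715\right)^{2} + \frac{1}{49330}\right) + 13294 = \left(\left(-20\right) \frac{1}{143} \cdot 714^{2} + \frac{1}{49330}\right) + 13294 = \left(\left(-20\right) \frac{1}{143} \cdot 509796 + \frac{1}{49330}\right) + 13294 = \left(- \frac{10195920}{143} + \frac{1}{49330}\right) + 13294 = - \frac{502964733457}{7054190} + 13294 = - \frac{409186331597}{7054190} \approx -58006.0$)
$\frac{1}{K} = \frac{1}{- \frac{409186331597}{7054190}} = - \frac{7054190}{409186331597}$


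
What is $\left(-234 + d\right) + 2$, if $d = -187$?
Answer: $-419$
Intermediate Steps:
$\left(-234 + d\right) + 2 = \left(-234 - 187\right) + 2 = -421 + 2 = -419$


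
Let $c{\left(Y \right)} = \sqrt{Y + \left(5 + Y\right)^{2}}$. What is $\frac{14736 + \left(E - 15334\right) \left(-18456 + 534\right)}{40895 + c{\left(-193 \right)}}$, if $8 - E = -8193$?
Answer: $\frac{2614261171995}{836182937} - \frac{63926181 \sqrt{35151}}{836182937} \approx 3112.1$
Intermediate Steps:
$E = 8201$ ($E = 8 - -8193 = 8 + 8193 = 8201$)
$\frac{14736 + \left(E - 15334\right) \left(-18456 + 534\right)}{40895 + c{\left(-193 \right)}} = \frac{14736 + \left(8201 - 15334\right) \left(-18456 + 534\right)}{40895 + \sqrt{-193 + \left(5 - 193\right)^{2}}} = \frac{14736 - -127837626}{40895 + \sqrt{-193 + \left(-188\right)^{2}}} = \frac{14736 + 127837626}{40895 + \sqrt{-193 + 35344}} = \frac{127852362}{40895 + \sqrt{35151}}$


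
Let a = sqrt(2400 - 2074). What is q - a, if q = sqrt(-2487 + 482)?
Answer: -sqrt(326) + I*sqrt(2005) ≈ -18.055 + 44.777*I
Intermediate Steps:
a = sqrt(326) ≈ 18.055
q = I*sqrt(2005) (q = sqrt(-2005) = I*sqrt(2005) ≈ 44.777*I)
q - a = I*sqrt(2005) - sqrt(326) = -sqrt(326) + I*sqrt(2005)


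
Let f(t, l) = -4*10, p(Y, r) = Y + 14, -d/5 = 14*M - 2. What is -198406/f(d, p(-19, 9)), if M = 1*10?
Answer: 99203/20 ≈ 4960.1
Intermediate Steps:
M = 10
d = -690 (d = -5*(14*10 - 2) = -5*(140 - 2) = -5*138 = -690)
p(Y, r) = 14 + Y
f(t, l) = -40
-198406/f(d, p(-19, 9)) = -198406/(-40) = -198406*(-1/40) = 99203/20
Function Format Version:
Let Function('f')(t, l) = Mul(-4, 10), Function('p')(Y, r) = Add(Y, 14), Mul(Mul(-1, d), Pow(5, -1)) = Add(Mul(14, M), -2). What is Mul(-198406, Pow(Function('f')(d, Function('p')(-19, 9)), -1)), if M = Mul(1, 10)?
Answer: Rational(99203, 20) ≈ 4960.1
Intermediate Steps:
M = 10
d = -690 (d = Mul(-5, Add(Mul(14, 10), -2)) = Mul(-5, Add(140, -2)) = Mul(-5, 138) = -690)
Function('p')(Y, r) = Add(14, Y)
Function('f')(t, l) = -40
Mul(-198406, Pow(Function('f')(d, Function('p')(-19, 9)), -1)) = Mul(-198406, Pow(-40, -1)) = Mul(-198406, Rational(-1, 40)) = Rational(99203, 20)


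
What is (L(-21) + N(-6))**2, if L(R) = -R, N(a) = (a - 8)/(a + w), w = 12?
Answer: 3136/9 ≈ 348.44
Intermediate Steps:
N(a) = (-8 + a)/(12 + a) (N(a) = (a - 8)/(a + 12) = (-8 + a)/(12 + a))
(L(-21) + N(-6))**2 = (-1*(-21) + (-8 - 6)/(12 - 6))**2 = (21 - 14/6)**2 = (21 + (1/6)*(-14))**2 = (21 - 7/3)**2 = (56/3)**2 = 3136/9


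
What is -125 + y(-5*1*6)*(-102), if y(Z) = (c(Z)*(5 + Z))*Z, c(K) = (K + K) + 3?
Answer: 4360375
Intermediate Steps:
c(K) = 3 + 2*K (c(K) = 2*K + 3 = 3 + 2*K)
y(Z) = Z*(3 + 2*Z)*(5 + Z) (y(Z) = ((3 + 2*Z)*(5 + Z))*Z = Z*(3 + 2*Z)*(5 + Z))
-125 + y(-5*1*6)*(-102) = -125 + ((-5*1*6)*(3 + 2*(-5*1*6))*(5 - 5*1*6))*(-102) = -125 + ((-5*6)*(3 + 2*(-5*6))*(5 - 5*6))*(-102) = -125 - 30*(3 + 2*(-30))*(5 - 30)*(-102) = -125 - 30*(3 - 60)*(-25)*(-102) = -125 - 30*(-57)*(-25)*(-102) = -125 - 42750*(-102) = -125 + 4360500 = 4360375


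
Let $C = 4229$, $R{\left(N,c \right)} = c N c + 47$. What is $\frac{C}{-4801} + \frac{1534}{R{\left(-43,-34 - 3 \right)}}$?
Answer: $- \frac{128057257}{141197410} \approx -0.90694$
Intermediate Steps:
$R{\left(N,c \right)} = 47 + N c^{2}$ ($R{\left(N,c \right)} = N c c + 47 = N c^{2} + 47 = 47 + N c^{2}$)
$\frac{C}{-4801} + \frac{1534}{R{\left(-43,-34 - 3 \right)}} = \frac{4229}{-4801} + \frac{1534}{47 - 43 \left(-34 - 3\right)^{2}} = 4229 \left(- \frac{1}{4801}\right) + \frac{1534}{47 - 43 \left(-34 - 3\right)^{2}} = - \frac{4229}{4801} + \frac{1534}{47 - 43 \left(-37\right)^{2}} = - \frac{4229}{4801} + \frac{1534}{47 - 58867} = - \frac{4229}{4801} + \frac{1534}{-58820} = - \frac{4229}{4801} + 1534 \left(- \frac{1}{58820}\right) = - \frac{4229}{4801} - \frac{767}{29410} = - \frac{128057257}{141197410}$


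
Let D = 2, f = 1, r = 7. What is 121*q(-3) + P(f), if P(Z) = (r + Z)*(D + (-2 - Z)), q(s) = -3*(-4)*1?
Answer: 1444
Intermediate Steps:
q(s) = 12 (q(s) = 12*1 = 12)
P(Z) = -Z*(7 + Z) (P(Z) = (7 + Z)*(2 + (-2 - Z)) = (7 + Z)*(-Z) = -Z*(7 + Z))
121*q(-3) + P(f) = 121*12 + 1*(-7 - 1*1) = 1452 + 1*(-7 - 1) = 1452 + 1*(-8) = 1452 - 8 = 1444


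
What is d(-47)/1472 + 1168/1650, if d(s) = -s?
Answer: 898423/1214400 ≈ 0.73981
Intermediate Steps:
d(-47)/1472 + 1168/1650 = -1*(-47)/1472 + 1168/1650 = 47*(1/1472) + 1168*(1/1650) = 47/1472 + 584/825 = 898423/1214400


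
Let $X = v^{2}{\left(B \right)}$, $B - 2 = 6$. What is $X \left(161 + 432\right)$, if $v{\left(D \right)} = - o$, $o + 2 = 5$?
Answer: $5337$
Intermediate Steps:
$o = 3$ ($o = -2 + 5 = 3$)
$B = 8$ ($B = 2 + 6 = 8$)
$v{\left(D \right)} = -3$ ($v{\left(D \right)} = \left(-1\right) 3 = -3$)
$X = 9$ ($X = \left(-3\right)^{2} = 9$)
$X \left(161 + 432\right) = 9 \left(161 + 432\right) = 9 \cdot 593 = 5337$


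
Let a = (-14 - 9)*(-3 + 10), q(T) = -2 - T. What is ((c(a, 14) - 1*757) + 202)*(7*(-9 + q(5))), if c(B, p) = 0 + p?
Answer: 60592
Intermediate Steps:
a = -161 (a = -23*7 = -161)
c(B, p) = p
((c(a, 14) - 1*757) + 202)*(7*(-9 + q(5))) = ((14 - 1*757) + 202)*(7*(-9 + (-2 - 1*5))) = ((14 - 757) + 202)*(7*(-9 + (-2 - 5))) = (-743 + 202)*(7*(-9 - 7)) = -3787*(-16) = -541*(-112) = 60592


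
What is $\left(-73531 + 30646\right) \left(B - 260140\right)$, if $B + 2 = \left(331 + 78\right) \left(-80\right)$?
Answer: $12559386870$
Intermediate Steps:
$B = -32722$ ($B = -2 + \left(331 + 78\right) \left(-80\right) = -2 + 409 \left(-80\right) = -2 - 32720 = -32722$)
$\left(-73531 + 30646\right) \left(B - 260140\right) = \left(-73531 + 30646\right) \left(-32722 - 260140\right) = \left(-42885\right) \left(-292862\right) = 12559386870$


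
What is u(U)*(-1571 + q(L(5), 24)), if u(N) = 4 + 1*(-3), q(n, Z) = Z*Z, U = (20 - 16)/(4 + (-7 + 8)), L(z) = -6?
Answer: -995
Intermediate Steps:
U = 4/5 (U = 4/(4 + 1) = 4/5 ≈ 0.80000)
q(n, Z) = Z**2
u(N) = 1 (u(N) = 4 - 3 = 1)
u(U)*(-1571 + q(L(5), 24)) = 1*(-1571 + 24**2) = 1*(-1571 + 576) = 1*(-995) = -995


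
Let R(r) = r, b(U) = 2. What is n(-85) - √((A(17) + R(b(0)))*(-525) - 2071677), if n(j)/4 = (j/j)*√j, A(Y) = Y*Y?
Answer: 2*I*(-√556113 + 2*√85) ≈ -1454.6*I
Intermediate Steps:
A(Y) = Y²
n(j) = 4*√j (n(j) = 4*((j/j)*√j) = 4*(1*√j) = 4*√j)
n(-85) - √((A(17) + R(b(0)))*(-525) - 2071677) = 4*√(-85) - √((17² + 2)*(-525) - 2071677) = 4*(I*√85) - √((289 + 2)*(-525) - 2071677) = 4*I*√85 - √(291*(-525) - 2071677) = 4*I*√85 - √(-152775 - 2071677) = 4*I*√85 - √(-2224452) = 4*I*√85 - 2*I*√556113 = -2*I*√556113 + 4*I*√85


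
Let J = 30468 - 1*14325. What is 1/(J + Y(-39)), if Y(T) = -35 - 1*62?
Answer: 1/16046 ≈ 6.2321e-5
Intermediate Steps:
Y(T) = -97 (Y(T) = -35 - 62 = -97)
J = 16143 (J = 30468 - 14325 = 16143)
1/(J + Y(-39)) = 1/(16143 - 97) = 1/16046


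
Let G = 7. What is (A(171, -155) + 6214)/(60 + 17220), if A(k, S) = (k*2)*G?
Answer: 269/540 ≈ 0.49815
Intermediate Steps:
A(k, S) = 14*k (A(k, S) = (k*2)*7 = (2*k)*7 = 14*k)
(A(171, -155) + 6214)/(60 + 17220) = (14*171 + 6214)/(60 + 17220) = (2394 + 6214)/17280 = 8608*(1/17280) = 269/540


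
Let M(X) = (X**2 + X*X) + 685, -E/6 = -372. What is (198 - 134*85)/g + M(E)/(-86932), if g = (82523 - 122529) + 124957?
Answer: -847452995627/7384960332 ≈ -114.75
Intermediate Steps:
E = 2232 (E = -6*(-372) = 2232)
M(X) = 685 + 2*X**2 (M(X) = (X**2 + X**2) + 685 = 2*X**2 + 685 = 685 + 2*X**2)
g = 84951 (g = -40006 + 124957 = 84951)
(198 - 134*85)/g + M(E)/(-86932) = (198 - 134*85)/84951 + (685 + 2*2232**2)/(-86932) = (198 - 11390)*(1/84951) + (685 + 2*4981824)*(-1/86932) = -11192*1/84951 + (685 + 9963648)*(-1/86932) = -11192/84951 + 9964333*(-1/86932) = -11192/84951 - 9964333/86932 = -847452995627/7384960332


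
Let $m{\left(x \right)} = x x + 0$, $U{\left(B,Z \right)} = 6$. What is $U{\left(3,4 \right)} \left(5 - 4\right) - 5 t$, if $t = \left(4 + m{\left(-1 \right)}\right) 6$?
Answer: $-144$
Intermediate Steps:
$m{\left(x \right)} = x^{2}$ ($m{\left(x \right)} = x^{2} + 0 = x^{2}$)
$t = 30$ ($t = \left(4 + \left(-1\right)^{2}\right) 6 = \left(4 + 1\right) 6 = 5 \cdot 6 = 30$)
$U{\left(3,4 \right)} \left(5 - 4\right) - 5 t = 6 \left(5 - 4\right) - 150 = 6 \cdot 1 - 150 = 6 - 150 = -144$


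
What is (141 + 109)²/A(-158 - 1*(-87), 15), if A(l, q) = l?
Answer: -62500/71 ≈ -880.28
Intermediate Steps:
(141 + 109)²/A(-158 - 1*(-87), 15) = (141 + 109)²/(-158 - 1*(-87)) = 250²/(-158 + 87) = 62500/(-71) = 62500*(-1/71) = -62500/71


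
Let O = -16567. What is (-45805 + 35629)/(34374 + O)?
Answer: -10176/17807 ≈ -0.57146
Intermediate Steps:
(-45805 + 35629)/(34374 + O) = (-45805 + 35629)/(34374 - 16567) = -10176/17807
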